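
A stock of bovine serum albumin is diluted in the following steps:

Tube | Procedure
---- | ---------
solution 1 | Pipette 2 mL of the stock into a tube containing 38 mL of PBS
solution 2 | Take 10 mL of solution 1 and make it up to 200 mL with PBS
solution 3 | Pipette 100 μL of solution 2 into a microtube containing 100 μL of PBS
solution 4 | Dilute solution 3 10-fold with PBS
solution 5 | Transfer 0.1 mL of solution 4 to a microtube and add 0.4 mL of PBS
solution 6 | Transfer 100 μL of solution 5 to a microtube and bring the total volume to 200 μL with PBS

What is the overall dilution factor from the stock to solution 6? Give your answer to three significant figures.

8.00 × 10^4

Step 1: 2 mL + 38 mL = 40 mL total → factor 40/2 = 20
Step 2: 10 mL brought to 200 mL → factor 200/10 = 20
Step 3: 100 μL + 100 μL = 200 μL total → factor 200/100 = 2
Step 4: 10-fold → factor 10
Step 5: 0.1 mL + 0.4 mL = 0.5 mL total → factor 0.5/0.1 = 5
Step 6: 100 μL brought to 200 μL → factor 200/100 = 2
Overall dilution factor = 20 × 20 × 2 × 10 × 5 × 2 = 80000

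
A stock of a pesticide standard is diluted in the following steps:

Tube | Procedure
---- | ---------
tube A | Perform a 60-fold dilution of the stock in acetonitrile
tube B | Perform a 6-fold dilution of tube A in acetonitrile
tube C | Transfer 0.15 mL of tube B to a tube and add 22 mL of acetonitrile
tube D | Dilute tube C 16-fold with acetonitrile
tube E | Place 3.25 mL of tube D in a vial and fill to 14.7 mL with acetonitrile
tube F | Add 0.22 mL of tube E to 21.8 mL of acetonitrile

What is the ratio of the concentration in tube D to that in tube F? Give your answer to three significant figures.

453

Step 1: 60-fold → factor 60
Step 2: 6-fold → factor 6
Step 3: 0.15 mL + 22 mL = 22.15 mL total → factor 22.15/0.15 = 147.67
Step 4: 16-fold → factor 16
Step 5: 3.25 mL brought to 14.7 mL → factor 14.7/3.25 = 4.5231
Step 6: 0.22 mL + 21.8 mL = 22.02 mL total → factor 22.02/0.22 = 100.09
Dilution factor to tube D = 8.5056 × 10^5; to tube F = 3.8506 × 10^8
[tube D]/[tube F] = (factor to tube F)/(factor to tube D) = 3.8506 × 10^8/8.5056 × 10^5 = 453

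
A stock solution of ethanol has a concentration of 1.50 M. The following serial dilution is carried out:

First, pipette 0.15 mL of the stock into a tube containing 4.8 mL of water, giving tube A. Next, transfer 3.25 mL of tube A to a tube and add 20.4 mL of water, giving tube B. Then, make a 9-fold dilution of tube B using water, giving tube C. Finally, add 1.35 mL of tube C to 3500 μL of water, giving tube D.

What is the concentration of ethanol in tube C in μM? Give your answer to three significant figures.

694 μM

Step 1: 0.15 mL + 4.8 mL = 4.95 mL total → factor 4.95/0.15 = 33
Step 2: 3.25 mL + 20.4 mL = 23.65 mL total → factor 23.65/3.25 = 7.2769
Step 3: 9-fold → factor 9
Dilution factor through tube C = 33 × 7.2769 × 9 = 2161.2
[tube C] = 1.50 M / 2161.2 = 0.0006940 M = 694 μM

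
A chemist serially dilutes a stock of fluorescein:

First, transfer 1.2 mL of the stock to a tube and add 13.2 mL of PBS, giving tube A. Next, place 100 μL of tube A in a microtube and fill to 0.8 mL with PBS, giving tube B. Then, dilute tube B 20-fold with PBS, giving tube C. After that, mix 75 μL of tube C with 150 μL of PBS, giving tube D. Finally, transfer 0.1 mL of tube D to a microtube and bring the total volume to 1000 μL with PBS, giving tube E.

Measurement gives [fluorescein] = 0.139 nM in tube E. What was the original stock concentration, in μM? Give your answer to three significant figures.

8.01 μM

Step 1: 1.2 mL + 13.2 mL = 14.4 mL total → factor 14.4/1.2 = 12
Step 2: 100 μL brought to 0.8 mL → factor 800/100 = 8
Step 3: 20-fold → factor 20
Step 4: 75 μL + 150 μL = 225 μL total → factor 225/75 = 3
Step 5: 0.1 mL brought to 1000 μL → factor 1/0.1 = 10
Overall dilution factor = 12 × 8 × 20 × 3 × 10 = 57600
Stock = 0.139 nM × 57600 = 8006 nM = 8.01 μM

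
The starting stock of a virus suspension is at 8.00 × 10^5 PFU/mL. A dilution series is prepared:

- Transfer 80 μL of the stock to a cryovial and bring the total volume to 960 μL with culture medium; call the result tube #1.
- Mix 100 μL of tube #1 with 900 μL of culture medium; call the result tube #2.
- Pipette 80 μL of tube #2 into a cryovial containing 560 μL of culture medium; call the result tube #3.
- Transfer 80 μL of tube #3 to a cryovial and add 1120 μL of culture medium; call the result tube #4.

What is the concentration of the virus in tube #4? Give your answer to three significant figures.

Step 1: 80 μL brought to 960 μL → factor 960/80 = 12
Step 2: 100 μL + 900 μL = 1000 μL total → factor 1000/100 = 10
Step 3: 80 μL + 560 μL = 640 μL total → factor 640/80 = 8
Step 4: 80 μL + 1120 μL = 1200 μL total → factor 1200/80 = 15
Overall dilution factor = 12 × 10 × 8 × 15 = 14400
Final = 8.00 × 10^5 PFU/mL / 14400 = 55.6 PFU/mL

55.6 PFU/mL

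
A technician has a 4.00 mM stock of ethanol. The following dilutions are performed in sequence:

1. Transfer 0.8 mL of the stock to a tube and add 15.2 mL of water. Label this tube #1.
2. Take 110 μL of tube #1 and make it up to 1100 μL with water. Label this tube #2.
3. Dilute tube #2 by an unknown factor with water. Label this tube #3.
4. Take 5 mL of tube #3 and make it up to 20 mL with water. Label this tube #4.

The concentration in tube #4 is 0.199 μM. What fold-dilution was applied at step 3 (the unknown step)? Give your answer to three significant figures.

Step 1: 0.8 mL + 15.2 mL = 16 mL total → factor 16/0.8 = 20
Step 2: 110 μL brought to 1100 μL → factor 1100/110 = 10
Step 3: unknown factor x
Step 4: 5 mL brought to 20 mL → factor 20/5 = 4
Product of known-step factors = 800
Overall factor = 4.00 mM / (0.199 μM) = 20101
x = 20101 / 800 = 25.1

25.1-fold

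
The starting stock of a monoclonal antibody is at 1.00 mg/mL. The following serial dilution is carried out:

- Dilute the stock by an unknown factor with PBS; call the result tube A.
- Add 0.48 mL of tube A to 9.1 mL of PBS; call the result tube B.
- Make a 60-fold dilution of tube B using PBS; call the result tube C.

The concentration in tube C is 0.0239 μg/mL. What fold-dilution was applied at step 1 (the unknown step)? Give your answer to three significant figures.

34.9-fold

Step 1: unknown factor x
Step 2: 0.48 mL + 9.1 mL = 9.58 mL total → factor 9.58/0.48 = 19.958
Step 3: 60-fold → factor 60
Product of known-step factors = 1197.5
Overall factor = 1.00 mg/mL / (0.0239 μg/mL) = 41841
x = 41841 / 1197.5 = 34.9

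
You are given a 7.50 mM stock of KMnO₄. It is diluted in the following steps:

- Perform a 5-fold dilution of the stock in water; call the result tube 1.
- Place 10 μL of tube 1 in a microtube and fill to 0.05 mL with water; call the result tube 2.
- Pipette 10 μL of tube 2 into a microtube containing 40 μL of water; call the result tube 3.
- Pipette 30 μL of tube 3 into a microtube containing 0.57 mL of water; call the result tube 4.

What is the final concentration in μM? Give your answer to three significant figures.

Step 1: 5-fold → factor 5
Step 2: 10 μL brought to 0.05 mL → factor 50/10 = 5
Step 3: 10 μL + 40 μL = 50 μL total → factor 50/10 = 5
Step 4: 30 μL + 0.57 mL = 600 μL total → factor 600/30 = 20
Overall dilution factor = 5 × 5 × 5 × 20 = 2500
Final = 7.50 mM / 2500 = 0.003000 mM = 3.00 μM

3.00 μM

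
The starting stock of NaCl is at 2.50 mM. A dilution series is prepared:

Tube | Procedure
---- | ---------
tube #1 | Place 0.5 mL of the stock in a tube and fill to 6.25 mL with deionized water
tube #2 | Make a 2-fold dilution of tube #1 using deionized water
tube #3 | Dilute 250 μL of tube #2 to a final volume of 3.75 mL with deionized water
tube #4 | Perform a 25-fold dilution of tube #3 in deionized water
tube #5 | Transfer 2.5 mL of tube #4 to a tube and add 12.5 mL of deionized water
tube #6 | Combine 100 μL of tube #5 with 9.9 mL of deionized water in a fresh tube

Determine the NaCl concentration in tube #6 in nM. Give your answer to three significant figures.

Step 1: 0.5 mL brought to 6.25 mL → factor 6.25/0.5 = 12.5
Step 2: 2-fold → factor 2
Step 3: 250 μL brought to 3.75 mL → factor 3750/250 = 15
Step 4: 25-fold → factor 25
Step 5: 2.5 mL + 12.5 mL = 15 mL total → factor 15/2.5 = 6
Step 6: 100 μL + 9.9 mL = 10000 μL total → factor 10000/100 = 100
Overall dilution factor = 12.5 × 2 × 15 × 25 × 6 × 100 = 5.625 × 10^6
Final = 2.50 mM / 5.625 × 10^6 = 4.444 × 10^-7 mM = 0.444 nM

0.444 nM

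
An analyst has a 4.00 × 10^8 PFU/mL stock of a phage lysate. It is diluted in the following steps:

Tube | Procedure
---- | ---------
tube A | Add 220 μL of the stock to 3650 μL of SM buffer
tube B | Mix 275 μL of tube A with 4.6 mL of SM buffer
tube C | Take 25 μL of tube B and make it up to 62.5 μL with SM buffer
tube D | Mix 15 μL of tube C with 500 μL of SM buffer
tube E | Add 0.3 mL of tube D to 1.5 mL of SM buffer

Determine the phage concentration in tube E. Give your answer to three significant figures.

2.49 × 10^3 PFU/mL

Step 1: 220 μL + 3650 μL = 3870 μL total → factor 3870/220 = 17.591
Step 2: 275 μL + 4.6 mL = 4875 μL total → factor 4875/275 = 17.727
Step 3: 25 μL brought to 62.5 μL → factor 62.5/25 = 2.5
Step 4: 15 μL + 500 μL = 515 μL total → factor 515/15 = 34.333
Step 5: 0.3 mL + 1.5 mL = 1.8 mL total → factor 1.8/0.3 = 6
Overall dilution factor = 17.591 × 17.727 × 2.5 × 34.333 × 6 = 1.606 × 10^5
Final = 4.00 × 10^8 PFU/mL / 1.606 × 10^5 = 2.49 × 10^3 PFU/mL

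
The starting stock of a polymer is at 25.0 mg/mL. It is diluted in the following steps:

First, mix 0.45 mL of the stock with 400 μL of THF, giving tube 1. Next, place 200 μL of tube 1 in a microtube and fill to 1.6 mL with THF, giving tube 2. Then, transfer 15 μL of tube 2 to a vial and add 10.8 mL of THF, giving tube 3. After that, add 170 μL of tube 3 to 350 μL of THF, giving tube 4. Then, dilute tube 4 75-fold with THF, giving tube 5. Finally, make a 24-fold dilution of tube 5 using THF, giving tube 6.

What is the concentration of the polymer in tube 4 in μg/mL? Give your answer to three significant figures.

Step 1: 0.45 mL + 400 μL = 0.85 mL total → factor 0.85/0.45 = 1.8889
Step 2: 200 μL brought to 1.6 mL → factor 1600/200 = 8
Step 3: 15 μL + 10.8 mL = 10815 μL total → factor 10815/15 = 721
Step 4: 170 μL + 350 μL = 520 μL total → factor 520/170 = 3.0588
Dilution factor through tube 4 = 1.8889 × 8 × 721 × 3.0588 = 33326
[tube 4] = 25.0 mg/mL / 33326 = 0.0007502 mg/mL = 0.750 μg/mL

0.750 μg/mL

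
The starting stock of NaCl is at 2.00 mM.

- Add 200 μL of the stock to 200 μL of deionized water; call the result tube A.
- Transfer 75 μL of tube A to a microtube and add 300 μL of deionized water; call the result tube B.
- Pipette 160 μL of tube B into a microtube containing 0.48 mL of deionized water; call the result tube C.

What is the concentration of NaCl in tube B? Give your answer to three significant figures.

0.200 mM

Step 1: 200 μL + 200 μL = 400 μL total → factor 400/200 = 2
Step 2: 75 μL + 300 μL = 375 μL total → factor 375/75 = 5
Dilution factor through tube B = 2 × 5 = 10
[tube B] = 2.00 mM / 10 = 0.200 mM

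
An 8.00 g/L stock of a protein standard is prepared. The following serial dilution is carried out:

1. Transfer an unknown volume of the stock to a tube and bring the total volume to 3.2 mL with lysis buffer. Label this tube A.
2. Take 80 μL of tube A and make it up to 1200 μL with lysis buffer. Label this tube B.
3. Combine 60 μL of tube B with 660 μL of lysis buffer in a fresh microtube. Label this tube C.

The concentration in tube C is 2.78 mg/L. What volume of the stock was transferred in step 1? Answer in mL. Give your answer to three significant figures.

0.200 mL

Step 1: v brought to 3.2 mL → factor = 3.2 mL/v
Step 2: 80 μL brought to 1200 μL → factor 1200/80 = 15
Step 3: 60 μL + 660 μL = 720 μL total → factor 720/60 = 12
Product of known-step factors = 180
Overall factor = 8.00 g/L / (2.78 mg/L) = 2877.7
Step-1 factor = 2877.7 / 180 = 15.987
v = 3.2 mL / 15.987 = 0.200 mL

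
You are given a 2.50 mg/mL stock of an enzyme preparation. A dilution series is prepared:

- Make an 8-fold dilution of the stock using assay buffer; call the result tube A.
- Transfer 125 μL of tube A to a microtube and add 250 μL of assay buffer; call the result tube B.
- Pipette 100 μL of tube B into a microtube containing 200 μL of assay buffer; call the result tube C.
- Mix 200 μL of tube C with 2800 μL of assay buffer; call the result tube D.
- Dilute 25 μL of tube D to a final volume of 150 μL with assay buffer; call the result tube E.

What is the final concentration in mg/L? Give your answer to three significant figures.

Step 1: 8-fold → factor 8
Step 2: 125 μL + 250 μL = 375 μL total → factor 375/125 = 3
Step 3: 100 μL + 200 μL = 300 μL total → factor 300/100 = 3
Step 4: 200 μL + 2800 μL = 3000 μL total → factor 3000/200 = 15
Step 5: 25 μL brought to 150 μL → factor 150/25 = 6
Overall dilution factor = 8 × 3 × 3 × 15 × 6 = 6480
Final = 2.50 mg/mL / 6480 = 0.0003858 mg/mL = 0.386 mg/L

0.386 mg/L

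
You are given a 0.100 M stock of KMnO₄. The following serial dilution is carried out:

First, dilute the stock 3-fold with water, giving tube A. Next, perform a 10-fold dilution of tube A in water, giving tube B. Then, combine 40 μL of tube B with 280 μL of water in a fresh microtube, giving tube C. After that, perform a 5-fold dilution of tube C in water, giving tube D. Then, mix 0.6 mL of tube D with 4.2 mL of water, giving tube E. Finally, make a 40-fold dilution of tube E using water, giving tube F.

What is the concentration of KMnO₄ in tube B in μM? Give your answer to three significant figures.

3.33 × 10^3 μM

Step 1: 3-fold → factor 3
Step 2: 10-fold → factor 10
Dilution factor through tube B = 3 × 10 = 30
[tube B] = 0.100 M / 30 = 0.003333 M = 3.33 × 10^3 μM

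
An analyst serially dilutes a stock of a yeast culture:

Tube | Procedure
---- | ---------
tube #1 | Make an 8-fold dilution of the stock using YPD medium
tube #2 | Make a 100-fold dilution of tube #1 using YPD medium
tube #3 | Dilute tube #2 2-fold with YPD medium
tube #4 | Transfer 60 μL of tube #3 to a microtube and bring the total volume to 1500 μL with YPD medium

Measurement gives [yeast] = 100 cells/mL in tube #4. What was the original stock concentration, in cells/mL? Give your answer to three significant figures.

4.00 × 10^6 cells/mL

Step 1: 8-fold → factor 8
Step 2: 100-fold → factor 100
Step 3: 2-fold → factor 2
Step 4: 60 μL brought to 1500 μL → factor 1500/60 = 25
Overall dilution factor = 8 × 100 × 2 × 25 = 40000
Stock = 100 cells/mL × 40000 = 4.00 × 10^6 cells/mL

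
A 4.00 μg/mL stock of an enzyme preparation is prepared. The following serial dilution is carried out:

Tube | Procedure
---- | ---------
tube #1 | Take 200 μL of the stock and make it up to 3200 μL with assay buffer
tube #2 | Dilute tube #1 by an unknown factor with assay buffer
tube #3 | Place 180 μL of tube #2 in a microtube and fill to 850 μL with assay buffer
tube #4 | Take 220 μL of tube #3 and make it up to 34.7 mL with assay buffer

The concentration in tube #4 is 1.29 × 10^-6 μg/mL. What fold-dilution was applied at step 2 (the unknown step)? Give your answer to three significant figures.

260-fold

Step 1: 200 μL brought to 3200 μL → factor 3200/200 = 16
Step 2: unknown factor x
Step 3: 180 μL brought to 850 μL → factor 850/180 = 4.7222
Step 4: 220 μL brought to 34.7 mL → factor 34700/220 = 157.73
Product of known-step factors = 11917
Overall factor = 4.00 μg/mL / (1.29 × 10^-6 μg/mL) = 3.1008 × 10^6
x = 3.1008 × 10^6 / 11917 = 260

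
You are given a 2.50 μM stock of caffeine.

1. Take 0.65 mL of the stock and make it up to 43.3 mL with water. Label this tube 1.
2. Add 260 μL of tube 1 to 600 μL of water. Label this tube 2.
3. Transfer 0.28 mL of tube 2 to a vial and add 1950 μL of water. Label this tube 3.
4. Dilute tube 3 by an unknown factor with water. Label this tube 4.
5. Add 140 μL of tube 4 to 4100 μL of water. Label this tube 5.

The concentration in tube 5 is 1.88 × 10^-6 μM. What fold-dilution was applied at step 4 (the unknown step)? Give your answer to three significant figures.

25.0-fold

Step 1: 0.65 mL brought to 43.3 mL → factor 43.3/0.65 = 66.615
Step 2: 260 μL + 600 μL = 860 μL total → factor 860/260 = 3.3077
Step 3: 0.28 mL + 1950 μL = 2.23 mL total → factor 2.23/0.28 = 7.9643
Step 4: unknown factor x
Step 5: 140 μL + 4100 μL = 4240 μL total → factor 4240/140 = 30.286
Product of known-step factors = 53148
Overall factor = 2.50 μM / (1.88 × 10^-6 μM) = 1.3298 × 10^6
x = 1.3298 × 10^6 / 53148 = 25.0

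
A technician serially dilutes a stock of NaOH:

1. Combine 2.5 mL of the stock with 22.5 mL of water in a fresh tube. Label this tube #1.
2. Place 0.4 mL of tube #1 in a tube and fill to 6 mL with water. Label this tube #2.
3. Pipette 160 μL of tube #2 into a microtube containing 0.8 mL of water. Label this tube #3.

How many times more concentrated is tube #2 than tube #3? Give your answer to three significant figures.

6.00

Step 1: 2.5 mL + 22.5 mL = 25 mL total → factor 25/2.5 = 10
Step 2: 0.4 mL brought to 6 mL → factor 6/0.4 = 15
Step 3: 160 μL + 0.8 mL = 960 μL total → factor 960/160 = 6
Dilution factor to tube #2 = 150; to tube #3 = 900
[tube #2]/[tube #3] = (factor to tube #3)/(factor to tube #2) = 900/150 = 6.00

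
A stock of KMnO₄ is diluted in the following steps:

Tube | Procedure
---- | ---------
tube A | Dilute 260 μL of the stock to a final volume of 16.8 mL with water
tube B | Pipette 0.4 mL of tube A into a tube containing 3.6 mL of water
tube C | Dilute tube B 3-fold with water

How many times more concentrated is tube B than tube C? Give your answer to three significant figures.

Step 1: 260 μL brought to 16.8 mL → factor 16800/260 = 64.615
Step 2: 0.4 mL + 3.6 mL = 4 mL total → factor 4/0.4 = 10
Step 3: 3-fold → factor 3
Dilution factor to tube B = 646.15; to tube C = 1938.5
[tube B]/[tube C] = (factor to tube C)/(factor to tube B) = 1938.5/646.15 = 3.00

3.00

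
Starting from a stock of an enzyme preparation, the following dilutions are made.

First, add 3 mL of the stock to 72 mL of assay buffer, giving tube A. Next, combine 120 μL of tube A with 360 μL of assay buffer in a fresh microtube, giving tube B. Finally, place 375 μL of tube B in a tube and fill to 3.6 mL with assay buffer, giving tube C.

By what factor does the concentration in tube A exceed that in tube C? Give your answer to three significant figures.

38.4

Step 1: 3 mL + 72 mL = 75 mL total → factor 75/3 = 25
Step 2: 120 μL + 360 μL = 480 μL total → factor 480/120 = 4
Step 3: 375 μL brought to 3.6 mL → factor 3600/375 = 9.6
Dilution factor to tube A = 25; to tube C = 960
[tube A]/[tube C] = (factor to tube C)/(factor to tube A) = 960/25 = 38.4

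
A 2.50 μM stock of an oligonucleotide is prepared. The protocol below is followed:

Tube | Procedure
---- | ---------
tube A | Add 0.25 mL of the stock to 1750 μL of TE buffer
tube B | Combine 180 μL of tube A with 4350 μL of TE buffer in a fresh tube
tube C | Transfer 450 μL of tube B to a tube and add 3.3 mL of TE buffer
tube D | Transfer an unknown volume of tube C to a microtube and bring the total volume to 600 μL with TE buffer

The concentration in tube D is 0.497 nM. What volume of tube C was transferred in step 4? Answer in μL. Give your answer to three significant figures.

Step 1: 0.25 mL + 1750 μL = 2 mL total → factor 2/0.25 = 8
Step 2: 180 μL + 4350 μL = 4530 μL total → factor 4530/180 = 25.167
Step 3: 450 μL + 3.3 mL = 3750 μL total → factor 3750/450 = 8.3333
Step 4: v brought to 600 μL → factor = 600 μL/v
Product of known-step factors = 1677.8
Overall factor = 2.50 μM / (0.497 nM) = 5030.2
Step-4 factor = 5030.2 / 1677.8 = 2.9981
v = 600 μL / 2.9981 = 200 μL

200 μL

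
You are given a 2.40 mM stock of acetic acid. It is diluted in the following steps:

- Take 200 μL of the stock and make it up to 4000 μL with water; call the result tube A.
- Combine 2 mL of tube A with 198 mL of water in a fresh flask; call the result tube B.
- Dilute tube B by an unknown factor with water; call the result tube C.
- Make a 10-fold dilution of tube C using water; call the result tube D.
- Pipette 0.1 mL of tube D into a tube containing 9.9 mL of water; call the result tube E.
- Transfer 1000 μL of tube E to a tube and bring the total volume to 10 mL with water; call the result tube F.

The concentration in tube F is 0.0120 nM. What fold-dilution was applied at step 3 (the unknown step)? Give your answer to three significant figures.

Step 1: 200 μL brought to 4000 μL → factor 4000/200 = 20
Step 2: 2 mL + 198 mL = 200 mL total → factor 200/2 = 100
Step 3: unknown factor x
Step 4: 10-fold → factor 10
Step 5: 0.1 mL + 9.9 mL = 10 mL total → factor 10/0.1 = 100
Step 6: 1000 μL brought to 10 mL → factor 10000/1000 = 10
Product of known-step factors = 2 × 10^7
Overall factor = 2.40 mM / (0.0120 nM) = 2 × 10^8
x = 2 × 10^8 / 2 × 10^7 = 10.0

10.0-fold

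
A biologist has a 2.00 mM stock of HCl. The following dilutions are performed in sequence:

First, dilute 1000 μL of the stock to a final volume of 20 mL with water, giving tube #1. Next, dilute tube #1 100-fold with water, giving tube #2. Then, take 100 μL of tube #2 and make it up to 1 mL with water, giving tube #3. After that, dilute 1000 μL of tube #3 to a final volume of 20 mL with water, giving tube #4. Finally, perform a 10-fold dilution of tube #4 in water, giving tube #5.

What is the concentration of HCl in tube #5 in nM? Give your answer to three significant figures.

0.500 nM

Step 1: 1000 μL brought to 20 mL → factor 20000/1000 = 20
Step 2: 100-fold → factor 100
Step 3: 100 μL brought to 1 mL → factor 1000/100 = 10
Step 4: 1000 μL brought to 20 mL → factor 20000/1000 = 20
Step 5: 10-fold → factor 10
Overall dilution factor = 20 × 100 × 10 × 20 × 10 = 4 × 10^6
Final = 2.00 mM / 4 × 10^6 = 5.000 × 10^-7 mM = 0.500 nM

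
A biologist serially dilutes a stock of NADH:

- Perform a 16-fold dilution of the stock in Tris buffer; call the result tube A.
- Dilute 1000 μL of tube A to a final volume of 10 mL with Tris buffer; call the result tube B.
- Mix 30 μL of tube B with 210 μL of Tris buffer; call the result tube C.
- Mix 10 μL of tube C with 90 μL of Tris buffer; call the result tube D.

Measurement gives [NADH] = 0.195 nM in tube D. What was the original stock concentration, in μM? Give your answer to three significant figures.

Step 1: 16-fold → factor 16
Step 2: 1000 μL brought to 10 mL → factor 10000/1000 = 10
Step 3: 30 μL + 210 μL = 240 μL total → factor 240/30 = 8
Step 4: 10 μL + 90 μL = 100 μL total → factor 100/10 = 10
Overall dilution factor = 16 × 10 × 8 × 10 = 12800
Stock = 0.195 nM × 12800 = 2496 nM = 2.50 μM

2.50 μM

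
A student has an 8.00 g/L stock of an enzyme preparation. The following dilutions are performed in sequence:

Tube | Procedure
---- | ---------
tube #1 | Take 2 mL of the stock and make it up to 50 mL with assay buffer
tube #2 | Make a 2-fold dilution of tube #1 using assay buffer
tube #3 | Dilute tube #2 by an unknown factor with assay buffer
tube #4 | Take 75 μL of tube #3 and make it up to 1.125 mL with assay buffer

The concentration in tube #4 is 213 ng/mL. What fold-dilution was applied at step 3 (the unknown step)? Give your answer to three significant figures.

Step 1: 2 mL brought to 50 mL → factor 50/2 = 25
Step 2: 2-fold → factor 2
Step 3: unknown factor x
Step 4: 75 μL brought to 1.125 mL → factor 1125/75 = 15
Product of known-step factors = 750
Overall factor = 8.00 g/L / (213 ng/mL) = 37559
x = 37559 / 750 = 50.1

50.1-fold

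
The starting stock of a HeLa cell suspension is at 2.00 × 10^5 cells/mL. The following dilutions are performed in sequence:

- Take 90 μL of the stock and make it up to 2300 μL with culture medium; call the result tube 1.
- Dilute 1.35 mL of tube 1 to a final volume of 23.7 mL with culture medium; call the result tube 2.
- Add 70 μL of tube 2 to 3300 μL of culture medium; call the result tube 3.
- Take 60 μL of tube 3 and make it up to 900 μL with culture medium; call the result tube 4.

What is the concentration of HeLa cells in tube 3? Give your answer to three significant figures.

Step 1: 90 μL brought to 2300 μL → factor 2300/90 = 25.556
Step 2: 1.35 mL brought to 23.7 mL → factor 23.7/1.35 = 17.556
Step 3: 70 μL + 3300 μL = 3370 μL total → factor 3370/70 = 48.143
Dilution factor through tube 3 = 25.556 × 17.556 × 48.143 = 21599
[tube 3] = 2.00 × 10^5 cells/mL / 21599 = 9.26 cells/mL

9.26 cells/mL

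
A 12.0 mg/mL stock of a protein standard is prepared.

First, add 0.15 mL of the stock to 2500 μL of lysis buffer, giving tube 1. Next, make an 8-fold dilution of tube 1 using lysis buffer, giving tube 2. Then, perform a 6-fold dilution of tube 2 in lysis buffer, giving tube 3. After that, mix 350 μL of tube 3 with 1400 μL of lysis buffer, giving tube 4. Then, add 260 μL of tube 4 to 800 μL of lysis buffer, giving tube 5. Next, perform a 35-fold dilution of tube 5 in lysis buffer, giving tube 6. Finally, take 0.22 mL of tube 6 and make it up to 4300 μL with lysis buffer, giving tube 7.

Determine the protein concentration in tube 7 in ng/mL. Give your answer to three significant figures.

Step 1: 0.15 mL + 2500 μL = 2.65 mL total → factor 2.65/0.15 = 17.667
Step 2: 8-fold → factor 8
Step 3: 6-fold → factor 6
Step 4: 350 μL + 1400 μL = 1750 μL total → factor 1750/350 = 5
Step 5: 260 μL + 800 μL = 1060 μL total → factor 1060/260 = 4.0769
Step 6: 35-fold → factor 35
Step 7: 0.22 mL brought to 4300 μL → factor 4.3/0.22 = 19.545
Overall dilution factor = 17.667 × 8 × 6 × 5 × 4.0769 × 35 × 19.545 = 1.1825 × 10^7
Final = 12.0 mg/mL / 1.1825 × 10^7 = 1.015 × 10^-6 mg/mL = 1.01 ng/mL

1.01 ng/mL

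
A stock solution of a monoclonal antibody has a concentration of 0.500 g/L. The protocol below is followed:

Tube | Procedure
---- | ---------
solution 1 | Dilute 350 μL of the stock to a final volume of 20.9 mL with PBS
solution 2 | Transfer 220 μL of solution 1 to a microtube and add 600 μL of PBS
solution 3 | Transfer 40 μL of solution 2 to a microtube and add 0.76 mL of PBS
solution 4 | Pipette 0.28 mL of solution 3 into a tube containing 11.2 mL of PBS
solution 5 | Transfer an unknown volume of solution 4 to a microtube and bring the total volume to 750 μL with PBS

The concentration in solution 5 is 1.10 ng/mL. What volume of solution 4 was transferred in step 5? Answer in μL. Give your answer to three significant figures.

301 μL

Step 1: 350 μL brought to 20.9 mL → factor 20900/350 = 59.714
Step 2: 220 μL + 600 μL = 820 μL total → factor 820/220 = 3.7273
Step 3: 40 μL + 0.76 mL = 800 μL total → factor 800/40 = 20
Step 4: 0.28 mL + 11.2 mL = 11.48 mL total → factor 11.48/0.28 = 41
Step 5: v brought to 750 μL → factor = 750 μL/v
Product of known-step factors = 1.8251 × 10^5
Overall factor = 0.500 g/L / (1.10 ng/mL) = 4.5455 × 10^5
Step-5 factor = 4.5455 × 10^5 / 1.8251 × 10^5 = 2.4905
v = 750 μL / 2.4905 = 301 μL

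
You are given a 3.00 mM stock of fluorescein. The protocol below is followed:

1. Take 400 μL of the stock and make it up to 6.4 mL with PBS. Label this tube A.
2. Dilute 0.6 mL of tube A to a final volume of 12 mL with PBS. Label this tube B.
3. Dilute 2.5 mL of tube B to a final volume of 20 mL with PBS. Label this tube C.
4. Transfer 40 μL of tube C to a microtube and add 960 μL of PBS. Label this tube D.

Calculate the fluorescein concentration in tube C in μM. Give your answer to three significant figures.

Step 1: 400 μL brought to 6.4 mL → factor 6400/400 = 16
Step 2: 0.6 mL brought to 12 mL → factor 12/0.6 = 20
Step 3: 2.5 mL brought to 20 mL → factor 20/2.5 = 8
Dilution factor through tube C = 16 × 20 × 8 = 2560
[tube C] = 3.00 mM / 2560 = 0.001172 mM = 1.17 μM

1.17 μM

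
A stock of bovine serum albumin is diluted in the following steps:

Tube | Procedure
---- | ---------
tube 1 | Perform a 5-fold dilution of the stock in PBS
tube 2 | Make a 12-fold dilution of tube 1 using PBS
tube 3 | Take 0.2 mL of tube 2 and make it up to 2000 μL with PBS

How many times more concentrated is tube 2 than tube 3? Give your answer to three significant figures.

Step 1: 5-fold → factor 5
Step 2: 12-fold → factor 12
Step 3: 0.2 mL brought to 2000 μL → factor 2/0.2 = 10
Dilution factor to tube 2 = 60; to tube 3 = 600
[tube 2]/[tube 3] = (factor to tube 3)/(factor to tube 2) = 600/60 = 10.0

10.0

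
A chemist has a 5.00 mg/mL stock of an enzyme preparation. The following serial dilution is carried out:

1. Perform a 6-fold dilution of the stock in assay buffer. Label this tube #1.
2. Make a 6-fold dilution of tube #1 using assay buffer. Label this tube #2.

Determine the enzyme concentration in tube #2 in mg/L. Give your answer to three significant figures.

139 mg/L

Step 1: 6-fold → factor 6
Step 2: 6-fold → factor 6
Overall dilution factor = 6 × 6 = 36
Final = 5.00 mg/mL / 36 = 0.1389 mg/mL = 139 mg/L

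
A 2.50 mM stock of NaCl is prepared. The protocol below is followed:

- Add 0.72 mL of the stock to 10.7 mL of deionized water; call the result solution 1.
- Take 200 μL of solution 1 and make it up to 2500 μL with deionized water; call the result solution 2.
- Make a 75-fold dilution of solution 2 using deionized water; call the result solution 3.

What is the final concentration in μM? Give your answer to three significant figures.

0.168 μM

Step 1: 0.72 mL + 10.7 mL = 11.42 mL total → factor 11.42/0.72 = 15.861
Step 2: 200 μL brought to 2500 μL → factor 2500/200 = 12.5
Step 3: 75-fold → factor 75
Overall dilution factor = 15.861 × 12.5 × 75 = 14870
Final = 2.50 mM / 14870 = 0.0001681 mM = 0.168 μM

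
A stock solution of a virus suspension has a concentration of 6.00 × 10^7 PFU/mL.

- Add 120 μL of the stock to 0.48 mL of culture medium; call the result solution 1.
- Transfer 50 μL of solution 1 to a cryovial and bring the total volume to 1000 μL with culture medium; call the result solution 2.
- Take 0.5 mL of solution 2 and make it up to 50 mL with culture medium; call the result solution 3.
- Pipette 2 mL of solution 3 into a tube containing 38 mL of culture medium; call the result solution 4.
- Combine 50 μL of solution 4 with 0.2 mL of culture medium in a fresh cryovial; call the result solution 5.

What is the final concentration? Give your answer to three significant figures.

Step 1: 120 μL + 0.48 mL = 600 μL total → factor 600/120 = 5
Step 2: 50 μL brought to 1000 μL → factor 1000/50 = 20
Step 3: 0.5 mL brought to 50 mL → factor 50/0.5 = 100
Step 4: 2 mL + 38 mL = 40 mL total → factor 40/2 = 20
Step 5: 50 μL + 0.2 mL = 250 μL total → factor 250/50 = 5
Overall dilution factor = 5 × 20 × 100 × 20 × 5 = 1 × 10^6
Final = 6.00 × 10^7 PFU/mL / 1 × 10^6 = 60.0 PFU/mL

60.0 PFU/mL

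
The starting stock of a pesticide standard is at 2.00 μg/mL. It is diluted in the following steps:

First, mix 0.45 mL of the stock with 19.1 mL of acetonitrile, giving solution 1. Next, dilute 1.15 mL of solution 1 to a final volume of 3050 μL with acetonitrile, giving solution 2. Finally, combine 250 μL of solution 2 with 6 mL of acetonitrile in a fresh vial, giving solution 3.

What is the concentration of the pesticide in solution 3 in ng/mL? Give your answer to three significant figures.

Step 1: 0.45 mL + 19.1 mL = 19.55 mL total → factor 19.55/0.45 = 43.444
Step 2: 1.15 mL brought to 3050 μL → factor 3.05/1.15 = 2.6522
Step 3: 250 μL + 6 mL = 6250 μL total → factor 6250/250 = 25
Overall dilution factor = 43.444 × 2.6522 × 25 = 2880.6
Final = 2.00 μg/mL / 2880.6 = 0.0006943 μg/mL = 0.694 ng/mL

0.694 ng/mL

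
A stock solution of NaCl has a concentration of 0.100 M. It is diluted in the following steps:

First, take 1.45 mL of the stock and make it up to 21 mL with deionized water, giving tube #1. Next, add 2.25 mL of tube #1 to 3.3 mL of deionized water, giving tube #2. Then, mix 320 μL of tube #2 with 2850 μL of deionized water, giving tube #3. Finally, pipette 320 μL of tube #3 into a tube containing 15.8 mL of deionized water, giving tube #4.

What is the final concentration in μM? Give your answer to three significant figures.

Step 1: 1.45 mL brought to 21 mL → factor 21/1.45 = 14.483
Step 2: 2.25 mL + 3.3 mL = 5.55 mL total → factor 5.55/2.25 = 2.4667
Step 3: 320 μL + 2850 μL = 3170 μL total → factor 3170/320 = 9.9062
Step 4: 320 μL + 15.8 mL = 16120 μL total → factor 16120/320 = 50.375
Overall dilution factor = 14.483 × 2.4667 × 9.9062 × 50.375 = 17827
Final = 0.100 M / 17827 = 5.609 × 10^-6 M = 5.61 μM

5.61 μM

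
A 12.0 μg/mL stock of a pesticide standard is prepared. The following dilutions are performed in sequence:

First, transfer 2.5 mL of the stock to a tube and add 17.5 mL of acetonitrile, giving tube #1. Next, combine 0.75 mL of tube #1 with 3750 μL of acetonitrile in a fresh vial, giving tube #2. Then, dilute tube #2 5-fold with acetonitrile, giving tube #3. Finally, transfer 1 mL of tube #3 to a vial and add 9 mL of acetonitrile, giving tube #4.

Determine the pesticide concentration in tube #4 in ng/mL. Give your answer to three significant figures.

5.00 ng/mL

Step 1: 2.5 mL + 17.5 mL = 20 mL total → factor 20/2.5 = 8
Step 2: 0.75 mL + 3750 μL = 4.5 mL total → factor 4.5/0.75 = 6
Step 3: 5-fold → factor 5
Step 4: 1 mL + 9 mL = 10 mL total → factor 10/1 = 10
Overall dilution factor = 8 × 6 × 5 × 10 = 2400
Final = 12.0 μg/mL / 2400 = 0.005000 μg/mL = 5.00 ng/mL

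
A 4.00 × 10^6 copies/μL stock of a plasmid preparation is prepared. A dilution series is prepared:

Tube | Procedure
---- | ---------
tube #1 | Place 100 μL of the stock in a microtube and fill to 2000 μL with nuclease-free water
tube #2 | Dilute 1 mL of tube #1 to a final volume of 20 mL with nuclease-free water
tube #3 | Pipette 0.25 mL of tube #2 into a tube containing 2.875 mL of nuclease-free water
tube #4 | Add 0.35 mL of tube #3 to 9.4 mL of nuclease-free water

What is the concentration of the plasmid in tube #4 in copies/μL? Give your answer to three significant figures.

28.7 copies/μL

Step 1: 100 μL brought to 2000 μL → factor 2000/100 = 20
Step 2: 1 mL brought to 20 mL → factor 20/1 = 20
Step 3: 0.25 mL + 2.875 mL = 3.125 mL total → factor 3.125/0.25 = 12.5
Step 4: 0.35 mL + 9.4 mL = 9.75 mL total → factor 9.75/0.35 = 27.857
Overall dilution factor = 20 × 20 × 12.5 × 27.857 = 1.3929 × 10^5
Final = 4.00 × 10^6 copies/μL / 1.3929 × 10^5 = 28.7 copies/μL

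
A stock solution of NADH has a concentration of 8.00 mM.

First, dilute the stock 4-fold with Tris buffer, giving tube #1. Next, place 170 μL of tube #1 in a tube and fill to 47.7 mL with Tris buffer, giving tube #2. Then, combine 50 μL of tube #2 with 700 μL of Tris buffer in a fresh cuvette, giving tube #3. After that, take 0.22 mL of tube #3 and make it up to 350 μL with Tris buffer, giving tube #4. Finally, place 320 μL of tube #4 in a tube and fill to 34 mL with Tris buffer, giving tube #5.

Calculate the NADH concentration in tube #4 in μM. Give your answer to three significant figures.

0.299 μM

Step 1: 4-fold → factor 4
Step 2: 170 μL brought to 47.7 mL → factor 47700/170 = 280.59
Step 3: 50 μL + 700 μL = 750 μL total → factor 750/50 = 15
Step 4: 0.22 mL brought to 350 μL → factor 0.35/0.22 = 1.5909
Dilution factor through tube #4 = 4 × 280.59 × 15 × 1.5909 = 26783
[tube #4] = 8.00 mM / 26783 = 0.0002987 mM = 0.299 μM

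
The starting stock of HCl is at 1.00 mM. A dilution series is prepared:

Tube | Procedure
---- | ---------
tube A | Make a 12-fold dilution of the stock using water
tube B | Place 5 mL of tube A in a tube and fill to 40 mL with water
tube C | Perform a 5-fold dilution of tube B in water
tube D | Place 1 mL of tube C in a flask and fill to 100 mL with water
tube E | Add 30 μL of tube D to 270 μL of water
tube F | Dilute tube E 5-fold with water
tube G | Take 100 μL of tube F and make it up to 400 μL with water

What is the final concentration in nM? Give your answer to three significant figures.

0.104 nM

Step 1: 12-fold → factor 12
Step 2: 5 mL brought to 40 mL → factor 40/5 = 8
Step 3: 5-fold → factor 5
Step 4: 1 mL brought to 100 mL → factor 100/1 = 100
Step 5: 30 μL + 270 μL = 300 μL total → factor 300/30 = 10
Step 6: 5-fold → factor 5
Step 7: 100 μL brought to 400 μL → factor 400/100 = 4
Overall dilution factor = 12 × 8 × 5 × 100 × 10 × 5 × 4 = 9.6 × 10^6
Final = 1.00 mM / 9.6 × 10^6 = 1.042 × 10^-7 mM = 0.104 nM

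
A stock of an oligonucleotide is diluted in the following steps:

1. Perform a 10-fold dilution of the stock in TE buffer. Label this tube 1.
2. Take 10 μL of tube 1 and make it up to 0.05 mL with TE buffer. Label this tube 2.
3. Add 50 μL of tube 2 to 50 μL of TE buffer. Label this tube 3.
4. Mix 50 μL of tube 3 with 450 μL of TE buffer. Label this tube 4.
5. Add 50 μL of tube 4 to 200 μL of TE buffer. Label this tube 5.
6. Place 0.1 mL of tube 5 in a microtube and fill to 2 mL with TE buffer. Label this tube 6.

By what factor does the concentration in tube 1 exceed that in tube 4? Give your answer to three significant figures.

Step 1: 10-fold → factor 10
Step 2: 10 μL brought to 0.05 mL → factor 50/10 = 5
Step 3: 50 μL + 50 μL = 100 μL total → factor 100/50 = 2
Step 4: 50 μL + 450 μL = 500 μL total → factor 500/50 = 10
Dilution factor to tube 1 = 10; to tube 4 = 1000
[tube 1]/[tube 4] = (factor to tube 4)/(factor to tube 1) = 1000/10 = 100

100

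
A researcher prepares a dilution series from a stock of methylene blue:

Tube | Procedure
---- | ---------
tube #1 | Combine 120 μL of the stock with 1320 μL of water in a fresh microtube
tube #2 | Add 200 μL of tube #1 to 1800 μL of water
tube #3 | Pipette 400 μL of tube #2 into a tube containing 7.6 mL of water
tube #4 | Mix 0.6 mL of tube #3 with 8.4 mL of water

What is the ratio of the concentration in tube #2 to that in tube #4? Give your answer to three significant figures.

Step 1: 120 μL + 1320 μL = 1440 μL total → factor 1440/120 = 12
Step 2: 200 μL + 1800 μL = 2000 μL total → factor 2000/200 = 10
Step 3: 400 μL + 7.6 mL = 8000 μL total → factor 8000/400 = 20
Step 4: 0.6 mL + 8.4 mL = 9 mL total → factor 9/0.6 = 15
Dilution factor to tube #2 = 120; to tube #4 = 36000
[tube #2]/[tube #4] = (factor to tube #4)/(factor to tube #2) = 36000/120 = 300

300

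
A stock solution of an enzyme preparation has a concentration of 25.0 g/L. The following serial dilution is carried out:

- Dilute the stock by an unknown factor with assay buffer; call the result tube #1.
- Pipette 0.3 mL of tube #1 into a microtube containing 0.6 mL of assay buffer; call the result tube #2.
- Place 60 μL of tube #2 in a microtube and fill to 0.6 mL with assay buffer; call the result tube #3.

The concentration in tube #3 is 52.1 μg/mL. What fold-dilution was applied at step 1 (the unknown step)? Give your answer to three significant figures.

Step 1: unknown factor x
Step 2: 0.3 mL + 0.6 mL = 0.9 mL total → factor 0.9/0.3 = 3
Step 3: 60 μL brought to 0.6 mL → factor 600/60 = 10
Product of known-step factors = 30
Overall factor = 25.0 g/L / (52.1 μg/mL) = 479.85
x = 479.85 / 30 = 16.0

16.0-fold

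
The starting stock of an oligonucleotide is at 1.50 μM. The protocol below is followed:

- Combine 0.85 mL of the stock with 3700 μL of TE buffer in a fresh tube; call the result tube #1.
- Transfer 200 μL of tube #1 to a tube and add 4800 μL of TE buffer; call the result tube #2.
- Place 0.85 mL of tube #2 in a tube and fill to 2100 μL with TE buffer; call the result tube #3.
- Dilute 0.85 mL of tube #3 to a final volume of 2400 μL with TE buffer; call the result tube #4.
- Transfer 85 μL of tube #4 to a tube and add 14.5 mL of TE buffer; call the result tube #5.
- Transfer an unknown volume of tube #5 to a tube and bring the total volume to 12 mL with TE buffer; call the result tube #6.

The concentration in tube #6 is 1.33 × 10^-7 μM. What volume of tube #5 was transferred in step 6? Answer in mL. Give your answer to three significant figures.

0.170 mL

Step 1: 0.85 mL + 3700 μL = 4.55 mL total → factor 4.55/0.85 = 5.3529
Step 2: 200 μL + 4800 μL = 5000 μL total → factor 5000/200 = 25
Step 3: 0.85 mL brought to 2100 μL → factor 2.1/0.85 = 2.4706
Step 4: 0.85 mL brought to 2400 μL → factor 2.4/0.85 = 2.8235
Step 5: 85 μL + 14.5 mL = 14585 μL total → factor 14585/85 = 171.59
Step 6: v brought to 12 mL → factor = 12 mL/v
Product of known-step factors = 1.6018 × 10^5
Overall factor = 1.50 μM / (1.33 × 10^-7 μM) = 1.1278 × 10^7
Step-6 factor = 1.1278 × 10^7 / 1.6018 × 10^5 = 70.409
v = 12 mL / 70.409 = 0.170 mL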